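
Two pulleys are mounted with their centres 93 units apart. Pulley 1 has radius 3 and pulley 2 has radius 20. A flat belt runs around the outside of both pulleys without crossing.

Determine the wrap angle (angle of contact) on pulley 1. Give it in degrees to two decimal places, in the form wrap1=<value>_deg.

wrap1=158.93_deg

open belt: β = asin((r2−r1)/C) = asin(17/93) = 10.5326°
wrap1 = π − 2β = 158.9347°
wrap2 = π + 2β = 201.0653°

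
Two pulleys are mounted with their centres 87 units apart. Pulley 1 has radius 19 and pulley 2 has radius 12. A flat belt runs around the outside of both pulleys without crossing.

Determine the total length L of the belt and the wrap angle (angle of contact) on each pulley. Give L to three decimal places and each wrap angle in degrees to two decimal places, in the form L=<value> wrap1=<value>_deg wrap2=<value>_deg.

open belt: β = asin((r2−r1)/C) = asin(-7/87) = -4.6150°
wrap1 = π − 2β = 189.2300°
wrap2 = π + 2β = 170.7700°
tangent length = C·cosβ = 86.7179
L = r1·wrap1 + r2·wrap2 + 2·C·cosβ = 19·3.3027 + 12·2.9805 + 2·86.7179 = 271.9529

L=271.953 wrap1=189.23_deg wrap2=170.77_deg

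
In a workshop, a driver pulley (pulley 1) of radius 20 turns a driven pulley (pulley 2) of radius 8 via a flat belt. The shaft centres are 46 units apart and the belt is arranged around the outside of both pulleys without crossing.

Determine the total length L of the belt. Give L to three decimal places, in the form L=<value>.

L=183.113

open belt: β = asin((r2−r1)/C) = asin(-12/46) = -15.1217°
wrap1 = π − 2β = 210.2433°
wrap2 = π + 2β = 149.7567°
tangent length = C·cosβ = 44.4072
L = r1·wrap1 + r2·wrap2 + 2·C·cosβ = 20·3.6694 + 8·2.6137 + 2·44.4072 = 183.1132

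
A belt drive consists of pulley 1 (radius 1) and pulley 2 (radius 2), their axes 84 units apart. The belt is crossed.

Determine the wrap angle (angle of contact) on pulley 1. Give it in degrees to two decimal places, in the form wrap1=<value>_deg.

wrap1=184.09_deg

crossed belt: β = asin((r1+r2)/C) = asin(3/84) = 2.0467°
wrap1 = wrap2 = π + 2β = 184.0934°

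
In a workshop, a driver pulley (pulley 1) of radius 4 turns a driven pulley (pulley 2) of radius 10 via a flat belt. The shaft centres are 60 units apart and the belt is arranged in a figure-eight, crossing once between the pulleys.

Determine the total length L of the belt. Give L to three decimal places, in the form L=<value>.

crossed belt: β = asin((r1+r2)/C) = asin(14/60) = 13.4934°
wrap1 = wrap2 = π + 2β = 206.9868°
tangent length = C·cosβ = 58.3438
L = (r1+r2)·wrap + 2·C·cosβ = 14·3.6126 + 2·58.3438 = 167.2640

L=167.264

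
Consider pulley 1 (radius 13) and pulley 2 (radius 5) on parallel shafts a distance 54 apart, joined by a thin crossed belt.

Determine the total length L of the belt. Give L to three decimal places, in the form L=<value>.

crossed belt: β = asin((r1+r2)/C) = asin(18/54) = 19.4712°
wrap1 = wrap2 = π + 2β = 218.9424°
tangent length = C·cosβ = 50.9117
L = (r1+r2)·wrap + 2·C·cosβ = 18·3.8213 + 2·50.9117 = 170.6062

L=170.606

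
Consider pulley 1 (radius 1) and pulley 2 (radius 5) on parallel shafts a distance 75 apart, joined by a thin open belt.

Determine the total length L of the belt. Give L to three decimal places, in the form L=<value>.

open belt: β = asin((r2−r1)/C) = asin(4/75) = 3.0572°
wrap1 = π − 2β = 173.8855°
wrap2 = π + 2β = 186.1145°
tangent length = C·cosβ = 74.8933
L = r1·wrap1 + r2·wrap2 + 2·C·cosβ = 1·3.0349 + 5·3.2483 + 2·74.8933 = 169.0629

L=169.063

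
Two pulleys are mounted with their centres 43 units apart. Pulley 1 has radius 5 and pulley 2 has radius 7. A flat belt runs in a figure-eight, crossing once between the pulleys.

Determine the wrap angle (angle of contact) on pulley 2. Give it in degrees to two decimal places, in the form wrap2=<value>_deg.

wrap2=212.41_deg

crossed belt: β = asin((r1+r2)/C) = asin(12/43) = 16.2047°
wrap1 = wrap2 = π + 2β = 212.4094°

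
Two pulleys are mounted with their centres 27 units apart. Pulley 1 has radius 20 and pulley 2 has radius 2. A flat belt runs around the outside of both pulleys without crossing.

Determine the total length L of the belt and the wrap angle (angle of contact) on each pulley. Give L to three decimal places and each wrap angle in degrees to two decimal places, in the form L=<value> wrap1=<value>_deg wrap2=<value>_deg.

open belt: β = asin((r2−r1)/C) = asin(-18/27) = -41.8103°
wrap1 = π − 2β = 263.6206°
wrap2 = π + 2β = 96.3794°
tangent length = C·cosβ = 20.1246
L = r1·wrap1 + r2·wrap2 + 2·C·cosβ = 20·4.6010 + 2·1.6821 + 2·20.1246 = 135.6345

L=135.634 wrap1=263.62_deg wrap2=96.38_deg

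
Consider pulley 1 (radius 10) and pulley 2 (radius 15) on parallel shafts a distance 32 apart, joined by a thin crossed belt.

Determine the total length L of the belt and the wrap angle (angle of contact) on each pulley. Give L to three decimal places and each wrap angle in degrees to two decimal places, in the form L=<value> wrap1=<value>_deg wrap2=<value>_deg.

L=163.323 wrap1=282.75_deg wrap2=282.75_deg

crossed belt: β = asin((r1+r2)/C) = asin(25/32) = 51.3752°
wrap1 = wrap2 = π + 2β = 282.7503°
tangent length = C·cosβ = 19.9750
L = (r1+r2)·wrap + 2·C·cosβ = 25·4.9349 + 2·19.9750 = 163.3231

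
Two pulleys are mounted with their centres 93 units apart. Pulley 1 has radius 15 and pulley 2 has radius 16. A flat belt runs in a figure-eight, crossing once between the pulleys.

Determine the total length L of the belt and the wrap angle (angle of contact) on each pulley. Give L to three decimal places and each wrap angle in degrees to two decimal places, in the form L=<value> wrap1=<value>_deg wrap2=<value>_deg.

L=293.822 wrap1=218.94_deg wrap2=218.94_deg

crossed belt: β = asin((r1+r2)/C) = asin(31/93) = 19.4712°
wrap1 = wrap2 = π + 2β = 218.9424°
tangent length = C·cosβ = 87.6812
L = (r1+r2)·wrap + 2·C·cosβ = 31·3.8213 + 2·87.6812 = 293.8217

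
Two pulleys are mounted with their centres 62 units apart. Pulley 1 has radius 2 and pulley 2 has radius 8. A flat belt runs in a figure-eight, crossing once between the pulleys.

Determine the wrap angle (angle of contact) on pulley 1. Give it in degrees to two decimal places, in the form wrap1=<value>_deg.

wrap1=198.56_deg

crossed belt: β = asin((r1+r2)/C) = asin(10/62) = 9.2818°
wrap1 = wrap2 = π + 2β = 198.5636°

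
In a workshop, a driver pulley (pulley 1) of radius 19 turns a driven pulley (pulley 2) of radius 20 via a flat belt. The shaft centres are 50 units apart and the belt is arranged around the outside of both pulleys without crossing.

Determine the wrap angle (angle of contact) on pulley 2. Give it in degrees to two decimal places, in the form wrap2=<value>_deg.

wrap2=182.29_deg

open belt: β = asin((r2−r1)/C) = asin(1/50) = 1.1460°
wrap1 = π − 2β = 177.7080°
wrap2 = π + 2β = 182.2920°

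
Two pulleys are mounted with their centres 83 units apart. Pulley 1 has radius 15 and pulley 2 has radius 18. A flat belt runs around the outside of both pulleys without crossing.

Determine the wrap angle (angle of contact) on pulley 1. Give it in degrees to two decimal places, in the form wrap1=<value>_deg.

wrap1=175.86_deg

open belt: β = asin((r2−r1)/C) = asin(3/83) = 2.0714°
wrap1 = π − 2β = 175.8572°
wrap2 = π + 2β = 184.1428°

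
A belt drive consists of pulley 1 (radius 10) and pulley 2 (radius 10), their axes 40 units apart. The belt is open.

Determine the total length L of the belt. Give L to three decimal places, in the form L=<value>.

L=142.832

open belt: β = asin((r2−r1)/C) = asin(0/40) = 0.0000°
wrap1 = π − 2β = 180.0000°
wrap2 = π + 2β = 180.0000°
tangent length = C·cosβ = 40.0000
L = r1·wrap1 + r2·wrap2 + 2·C·cosβ = 10·3.1416 + 10·3.1416 + 2·40.0000 = 142.8319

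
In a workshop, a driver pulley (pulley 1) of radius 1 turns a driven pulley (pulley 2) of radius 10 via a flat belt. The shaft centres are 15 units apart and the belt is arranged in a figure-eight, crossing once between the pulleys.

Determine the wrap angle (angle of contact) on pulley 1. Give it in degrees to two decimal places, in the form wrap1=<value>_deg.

crossed belt: β = asin((r1+r2)/C) = asin(11/15) = 47.1666°
wrap1 = wrap2 = π + 2β = 274.3331°

wrap1=274.33_deg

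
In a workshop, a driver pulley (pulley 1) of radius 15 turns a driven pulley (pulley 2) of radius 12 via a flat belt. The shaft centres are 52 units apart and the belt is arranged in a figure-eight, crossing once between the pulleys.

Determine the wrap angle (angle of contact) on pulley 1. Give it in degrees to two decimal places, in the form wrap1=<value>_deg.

wrap1=242.56_deg

crossed belt: β = asin((r1+r2)/C) = asin(27/52) = 31.2807°
wrap1 = wrap2 = π + 2β = 242.5613°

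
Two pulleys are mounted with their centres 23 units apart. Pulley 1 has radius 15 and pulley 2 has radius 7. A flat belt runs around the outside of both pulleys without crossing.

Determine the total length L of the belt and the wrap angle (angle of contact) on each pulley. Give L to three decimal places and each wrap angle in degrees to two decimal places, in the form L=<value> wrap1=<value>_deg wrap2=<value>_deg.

L=117.927 wrap1=220.71_deg wrap2=139.29_deg

open belt: β = asin((r2−r1)/C) = asin(-8/23) = -20.3544°
wrap1 = π − 2β = 220.7088°
wrap2 = π + 2β = 139.2912°
tangent length = C·cosβ = 21.5639
L = r1·wrap1 + r2·wrap2 + 2·C·cosβ = 15·3.8521 + 7·2.4311 + 2·21.5639 = 117.9268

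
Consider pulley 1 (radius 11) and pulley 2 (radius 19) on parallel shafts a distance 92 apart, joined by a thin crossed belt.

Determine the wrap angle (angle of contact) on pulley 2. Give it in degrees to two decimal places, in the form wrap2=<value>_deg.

crossed belt: β = asin((r1+r2)/C) = asin(30/92) = 19.0314°
wrap1 = wrap2 = π + 2β = 218.0629°

wrap2=218.06_deg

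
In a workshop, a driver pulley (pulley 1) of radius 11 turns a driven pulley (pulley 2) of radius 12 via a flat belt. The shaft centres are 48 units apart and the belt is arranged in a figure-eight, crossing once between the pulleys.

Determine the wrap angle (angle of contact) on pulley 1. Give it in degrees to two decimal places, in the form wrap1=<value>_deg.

wrap1=237.26_deg

crossed belt: β = asin((r1+r2)/C) = asin(23/48) = 28.6310°
wrap1 = wrap2 = π + 2β = 237.2620°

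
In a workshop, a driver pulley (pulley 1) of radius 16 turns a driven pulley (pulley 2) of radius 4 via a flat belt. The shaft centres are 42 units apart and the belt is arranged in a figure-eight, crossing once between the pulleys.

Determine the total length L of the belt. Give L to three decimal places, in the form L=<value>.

L=156.549

crossed belt: β = asin((r1+r2)/C) = asin(20/42) = 28.4369°
wrap1 = wrap2 = π + 2β = 236.8738°
tangent length = C·cosβ = 36.9324
L = (r1+r2)·wrap + 2·C·cosβ = 20·4.1342 + 2·36.9324 = 156.5493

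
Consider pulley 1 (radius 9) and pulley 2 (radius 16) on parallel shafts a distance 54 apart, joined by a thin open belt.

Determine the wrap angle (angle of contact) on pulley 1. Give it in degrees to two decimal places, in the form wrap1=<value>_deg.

open belt: β = asin((r2−r1)/C) = asin(7/54) = 7.4482°
wrap1 = π − 2β = 165.1036°
wrap2 = π + 2β = 194.8964°

wrap1=165.10_deg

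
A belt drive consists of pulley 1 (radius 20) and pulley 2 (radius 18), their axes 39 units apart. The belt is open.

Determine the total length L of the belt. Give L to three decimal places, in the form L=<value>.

L=197.483

open belt: β = asin((r2−r1)/C) = asin(-2/39) = -2.9395°
wrap1 = π − 2β = 185.8791°
wrap2 = π + 2β = 174.1209°
tangent length = C·cosβ = 38.9487
L = r1·wrap1 + r2·wrap2 + 2·C·cosβ = 20·3.2442 + 18·3.0390 + 2·38.9487 = 197.4831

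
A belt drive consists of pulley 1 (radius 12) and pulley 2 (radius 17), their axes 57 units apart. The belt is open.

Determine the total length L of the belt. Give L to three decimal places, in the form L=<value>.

L=205.545

open belt: β = asin((r2−r1)/C) = asin(5/57) = 5.0324°
wrap1 = π − 2β = 169.9352°
wrap2 = π + 2β = 190.0648°
tangent length = C·cosβ = 56.7803
L = r1·wrap1 + r2·wrap2 + 2·C·cosβ = 12·2.9659 + 17·3.3173 + 2·56.7803 = 205.5451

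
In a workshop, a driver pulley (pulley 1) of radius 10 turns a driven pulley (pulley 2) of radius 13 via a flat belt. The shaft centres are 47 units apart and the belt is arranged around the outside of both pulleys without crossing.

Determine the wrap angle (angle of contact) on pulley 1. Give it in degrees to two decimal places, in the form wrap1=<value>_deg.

open belt: β = asin((r2−r1)/C) = asin(3/47) = 3.6597°
wrap1 = π − 2β = 172.6807°
wrap2 = π + 2β = 187.3193°

wrap1=172.68_deg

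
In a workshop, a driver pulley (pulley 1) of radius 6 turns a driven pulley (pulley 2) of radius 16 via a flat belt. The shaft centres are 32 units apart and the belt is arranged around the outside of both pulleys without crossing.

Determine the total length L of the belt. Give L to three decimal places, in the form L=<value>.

open belt: β = asin((r2−r1)/C) = asin(10/32) = 18.2100°
wrap1 = π − 2β = 143.5801°
wrap2 = π + 2β = 216.4199°
tangent length = C·cosβ = 30.3974
L = r1·wrap1 + r2·wrap2 + 2·C·cosβ = 6·2.5059 + 16·3.7772 + 2·30.3974 = 136.2662

L=136.266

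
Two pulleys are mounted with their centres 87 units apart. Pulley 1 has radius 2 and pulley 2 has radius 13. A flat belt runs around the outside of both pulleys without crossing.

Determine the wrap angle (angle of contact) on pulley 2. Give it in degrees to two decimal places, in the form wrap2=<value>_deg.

open belt: β = asin((r2−r1)/C) = asin(11/87) = 7.2637°
wrap1 = π − 2β = 165.4725°
wrap2 = π + 2β = 194.5275°

wrap2=194.53_deg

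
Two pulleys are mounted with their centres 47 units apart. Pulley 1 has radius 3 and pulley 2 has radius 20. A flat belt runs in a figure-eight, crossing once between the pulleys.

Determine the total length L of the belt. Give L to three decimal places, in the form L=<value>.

crossed belt: β = asin((r1+r2)/C) = asin(23/47) = 29.2986°
wrap1 = wrap2 = π + 2β = 238.5973°
tangent length = C·cosβ = 40.9878
L = (r1+r2)·wrap + 2·C·cosβ = 23·4.1643 + 2·40.9878 = 177.7547

L=177.755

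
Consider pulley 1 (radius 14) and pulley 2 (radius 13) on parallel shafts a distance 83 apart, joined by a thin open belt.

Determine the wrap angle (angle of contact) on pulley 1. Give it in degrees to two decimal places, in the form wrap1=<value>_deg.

open belt: β = asin((r2−r1)/C) = asin(-1/83) = -0.6903°
wrap1 = π − 2β = 181.3807°
wrap2 = π + 2β = 178.6193°

wrap1=181.38_deg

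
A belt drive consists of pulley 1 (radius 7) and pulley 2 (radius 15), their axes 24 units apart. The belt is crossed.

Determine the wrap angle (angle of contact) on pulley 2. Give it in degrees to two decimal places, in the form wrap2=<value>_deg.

wrap2=312.89_deg

crossed belt: β = asin((r1+r2)/C) = asin(22/24) = 66.4435°
wrap1 = wrap2 = π + 2β = 312.8871°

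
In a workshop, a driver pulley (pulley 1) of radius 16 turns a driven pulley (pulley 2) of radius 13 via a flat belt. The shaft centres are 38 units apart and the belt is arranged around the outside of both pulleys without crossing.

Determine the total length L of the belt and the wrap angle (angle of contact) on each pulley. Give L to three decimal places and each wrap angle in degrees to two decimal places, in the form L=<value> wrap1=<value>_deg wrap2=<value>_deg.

L=167.343 wrap1=189.06_deg wrap2=170.94_deg

open belt: β = asin((r2−r1)/C) = asin(-3/38) = -4.5281°
wrap1 = π − 2β = 189.0561°
wrap2 = π + 2β = 170.9439°
tangent length = C·cosβ = 37.8814
L = r1·wrap1 + r2·wrap2 + 2·C·cosβ = 16·3.2997 + 13·2.9835 + 2·37.8814 = 167.3432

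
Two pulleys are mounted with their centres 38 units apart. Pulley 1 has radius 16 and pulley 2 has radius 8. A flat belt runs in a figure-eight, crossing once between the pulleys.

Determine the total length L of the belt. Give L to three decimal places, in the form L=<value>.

L=167.134

crossed belt: β = asin((r1+r2)/C) = asin(24/38) = 39.1667°
wrap1 = wrap2 = π + 2β = 258.3334°
tangent length = C·cosβ = 29.4618
L = (r1+r2)·wrap + 2·C·cosβ = 24·4.5088 + 2·29.4618 = 167.1341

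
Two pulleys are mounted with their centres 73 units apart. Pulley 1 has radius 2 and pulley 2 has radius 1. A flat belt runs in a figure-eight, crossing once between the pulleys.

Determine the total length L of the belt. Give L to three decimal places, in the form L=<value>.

crossed belt: β = asin((r1+r2)/C) = asin(3/73) = 2.3553°
wrap1 = wrap2 = π + 2β = 184.7106°
tangent length = C·cosβ = 72.9383
L = (r1+r2)·wrap + 2·C·cosβ = 3·3.2238 + 2·72.9383 = 155.5481

L=155.548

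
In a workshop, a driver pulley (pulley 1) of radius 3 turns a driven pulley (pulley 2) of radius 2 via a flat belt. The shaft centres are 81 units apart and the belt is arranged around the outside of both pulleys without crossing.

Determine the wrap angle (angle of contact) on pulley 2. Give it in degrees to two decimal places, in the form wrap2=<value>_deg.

open belt: β = asin((r2−r1)/C) = asin(-1/81) = -0.7074°
wrap1 = π − 2β = 181.4147°
wrap2 = π + 2β = 178.5853°

wrap2=178.59_deg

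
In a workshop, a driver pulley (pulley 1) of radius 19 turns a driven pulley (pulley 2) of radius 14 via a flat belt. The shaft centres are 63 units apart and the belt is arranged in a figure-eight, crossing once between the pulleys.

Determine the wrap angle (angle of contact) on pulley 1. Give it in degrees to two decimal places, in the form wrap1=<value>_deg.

wrap1=243.18_deg

crossed belt: β = asin((r1+r2)/C) = asin(33/63) = 31.5881°
wrap1 = wrap2 = π + 2β = 243.1763°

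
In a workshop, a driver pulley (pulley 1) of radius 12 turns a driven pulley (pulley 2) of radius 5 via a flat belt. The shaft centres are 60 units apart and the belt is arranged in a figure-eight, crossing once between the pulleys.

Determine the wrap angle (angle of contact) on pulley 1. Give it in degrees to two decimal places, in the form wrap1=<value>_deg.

wrap1=212.92_deg

crossed belt: β = asin((r1+r2)/C) = asin(17/60) = 16.4592°
wrap1 = wrap2 = π + 2β = 212.9185°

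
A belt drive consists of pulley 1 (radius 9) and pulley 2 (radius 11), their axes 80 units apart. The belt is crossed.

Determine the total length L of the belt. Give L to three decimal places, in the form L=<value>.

L=227.858

crossed belt: β = asin((r1+r2)/C) = asin(20/80) = 14.4775°
wrap1 = wrap2 = π + 2β = 208.9550°
tangent length = C·cosβ = 77.4597
L = (r1+r2)·wrap + 2·C·cosβ = 20·3.6470 + 2·77.4597 = 227.8584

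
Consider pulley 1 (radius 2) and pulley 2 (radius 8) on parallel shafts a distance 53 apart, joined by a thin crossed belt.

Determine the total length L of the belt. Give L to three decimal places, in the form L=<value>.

L=139.308

crossed belt: β = asin((r1+r2)/C) = asin(10/53) = 10.8757°
wrap1 = wrap2 = π + 2β = 201.7514°
tangent length = C·cosβ = 52.0481
L = (r1+r2)·wrap + 2·C·cosβ = 10·3.5212 + 2·52.0481 = 139.3084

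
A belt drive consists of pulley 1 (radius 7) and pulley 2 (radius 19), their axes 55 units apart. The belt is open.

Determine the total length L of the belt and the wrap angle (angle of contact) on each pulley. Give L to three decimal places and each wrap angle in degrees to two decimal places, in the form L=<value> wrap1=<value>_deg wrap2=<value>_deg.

open belt: β = asin((r2−r1)/C) = asin(12/55) = 12.6023°
wrap1 = π − 2β = 154.7955°
wrap2 = π + 2β = 205.2045°
tangent length = C·cosβ = 53.6749
L = r1·wrap1 + r2·wrap2 + 2·C·cosβ = 7·2.7017 + 19·3.5815 + 2·53.6749 = 194.3101

L=194.310 wrap1=154.80_deg wrap2=205.20_deg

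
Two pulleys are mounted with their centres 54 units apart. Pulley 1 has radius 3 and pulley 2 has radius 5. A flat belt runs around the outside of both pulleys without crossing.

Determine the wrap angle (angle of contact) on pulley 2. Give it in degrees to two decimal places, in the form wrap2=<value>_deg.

wrap2=184.25_deg

open belt: β = asin((r2−r1)/C) = asin(2/54) = 2.1226°
wrap1 = π − 2β = 175.7549°
wrap2 = π + 2β = 184.2451°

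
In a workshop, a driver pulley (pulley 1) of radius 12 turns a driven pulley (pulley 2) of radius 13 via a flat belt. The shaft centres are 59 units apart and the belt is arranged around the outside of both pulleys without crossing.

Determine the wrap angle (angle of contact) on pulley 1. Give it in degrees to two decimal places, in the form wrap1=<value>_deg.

open belt: β = asin((r2−r1)/C) = asin(1/59) = 0.9712°
wrap1 = π − 2β = 178.0577°
wrap2 = π + 2β = 181.9423°

wrap1=178.06_deg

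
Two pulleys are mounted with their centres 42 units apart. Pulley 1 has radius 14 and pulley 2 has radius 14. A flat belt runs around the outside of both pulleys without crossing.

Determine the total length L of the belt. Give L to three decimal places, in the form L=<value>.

L=171.965

open belt: β = asin((r2−r1)/C) = asin(0/42) = 0.0000°
wrap1 = π − 2β = 180.0000°
wrap2 = π + 2β = 180.0000°
tangent length = C·cosβ = 42.0000
L = r1·wrap1 + r2·wrap2 + 2·C·cosβ = 14·3.1416 + 14·3.1416 + 2·42.0000 = 171.9646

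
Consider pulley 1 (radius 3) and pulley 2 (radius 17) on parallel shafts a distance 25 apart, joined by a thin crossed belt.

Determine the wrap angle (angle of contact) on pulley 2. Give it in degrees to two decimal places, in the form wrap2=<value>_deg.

crossed belt: β = asin((r1+r2)/C) = asin(20/25) = 53.1301°
wrap1 = wrap2 = π + 2β = 286.2602°

wrap2=286.26_deg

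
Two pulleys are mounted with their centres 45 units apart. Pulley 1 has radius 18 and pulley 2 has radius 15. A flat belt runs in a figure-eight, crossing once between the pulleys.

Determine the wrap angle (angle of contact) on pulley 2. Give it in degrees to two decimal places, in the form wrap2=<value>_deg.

crossed belt: β = asin((r1+r2)/C) = asin(33/45) = 47.1666°
wrap1 = wrap2 = π + 2β = 274.3331°

wrap2=274.33_deg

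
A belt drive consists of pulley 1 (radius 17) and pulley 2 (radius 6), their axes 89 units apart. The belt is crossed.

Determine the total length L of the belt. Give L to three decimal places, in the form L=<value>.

crossed belt: β = asin((r1+r2)/C) = asin(23/89) = 14.9767°
wrap1 = wrap2 = π + 2β = 209.9535°
tangent length = C·cosβ = 85.9767
L = (r1+r2)·wrap + 2·C·cosβ = 23·3.6644 + 2·85.9767 = 256.2342

L=256.234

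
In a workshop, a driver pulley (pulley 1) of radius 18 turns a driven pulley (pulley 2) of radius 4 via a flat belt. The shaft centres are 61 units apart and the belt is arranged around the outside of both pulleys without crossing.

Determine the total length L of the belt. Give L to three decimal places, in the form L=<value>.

L=194.342

open belt: β = asin((r2−r1)/C) = asin(-14/61) = -13.2681°
wrap1 = π − 2β = 206.5362°
wrap2 = π + 2β = 153.4638°
tangent length = C·cosβ = 59.3717
L = r1·wrap1 + r2·wrap2 + 2·C·cosβ = 18·3.6047 + 4·2.6784 + 2·59.3717 = 194.3425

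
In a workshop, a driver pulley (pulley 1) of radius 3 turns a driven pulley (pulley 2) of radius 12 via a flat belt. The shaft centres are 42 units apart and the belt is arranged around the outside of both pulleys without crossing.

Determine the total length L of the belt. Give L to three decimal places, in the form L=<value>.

L=133.060

open belt: β = asin((r2−r1)/C) = asin(9/42) = 12.3736°
wrap1 = π − 2β = 155.2527°
wrap2 = π + 2β = 204.7473°
tangent length = C·cosβ = 41.0244
L = r1·wrap1 + r2·wrap2 + 2·C·cosβ = 3·2.7097 + 12·3.5735 + 2·41.0244 = 133.0599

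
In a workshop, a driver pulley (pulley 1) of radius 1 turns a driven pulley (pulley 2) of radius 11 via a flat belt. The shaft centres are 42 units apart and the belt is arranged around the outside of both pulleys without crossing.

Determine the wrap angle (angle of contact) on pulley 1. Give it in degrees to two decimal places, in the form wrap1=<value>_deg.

open belt: β = asin((r2−r1)/C) = asin(10/42) = 13.7741°
wrap1 = π − 2β = 152.4517°
wrap2 = π + 2β = 207.5483°

wrap1=152.45_deg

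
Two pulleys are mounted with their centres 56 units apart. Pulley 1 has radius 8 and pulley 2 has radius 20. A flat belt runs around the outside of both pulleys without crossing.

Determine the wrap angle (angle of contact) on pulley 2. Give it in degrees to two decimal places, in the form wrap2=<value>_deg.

wrap2=204.75_deg

open belt: β = asin((r2−r1)/C) = asin(12/56) = 12.3736°
wrap1 = π − 2β = 155.2527°
wrap2 = π + 2β = 204.7473°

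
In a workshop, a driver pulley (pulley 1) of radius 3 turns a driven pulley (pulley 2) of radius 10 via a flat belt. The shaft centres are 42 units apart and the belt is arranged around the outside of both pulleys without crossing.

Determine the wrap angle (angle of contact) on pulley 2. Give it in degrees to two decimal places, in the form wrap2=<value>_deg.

wrap2=199.19_deg

open belt: β = asin((r2−r1)/C) = asin(7/42) = 9.5941°
wrap1 = π − 2β = 160.8119°
wrap2 = π + 2β = 199.1881°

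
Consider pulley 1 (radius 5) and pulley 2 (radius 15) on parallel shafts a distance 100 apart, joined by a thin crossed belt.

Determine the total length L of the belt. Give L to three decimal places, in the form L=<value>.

crossed belt: β = asin((r1+r2)/C) = asin(20/100) = 11.5370°
wrap1 = wrap2 = π + 2β = 203.0739°
tangent length = C·cosβ = 97.9796
L = (r1+r2)·wrap + 2·C·cosβ = 20·3.5443 + 2·97.9796 = 266.8453

L=266.845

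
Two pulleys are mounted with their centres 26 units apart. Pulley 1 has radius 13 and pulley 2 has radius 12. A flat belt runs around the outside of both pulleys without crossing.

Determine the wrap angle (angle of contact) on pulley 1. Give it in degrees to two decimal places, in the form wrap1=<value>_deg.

wrap1=184.41_deg

open belt: β = asin((r2−r1)/C) = asin(-1/26) = -2.2042°
wrap1 = π − 2β = 184.4085°
wrap2 = π + 2β = 175.5915°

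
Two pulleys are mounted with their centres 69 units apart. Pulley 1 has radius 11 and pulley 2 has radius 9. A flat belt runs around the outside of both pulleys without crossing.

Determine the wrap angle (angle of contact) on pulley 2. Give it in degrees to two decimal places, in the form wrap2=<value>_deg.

open belt: β = asin((r2−r1)/C) = asin(-2/69) = -1.6610°
wrap1 = π − 2β = 183.3220°
wrap2 = π + 2β = 176.6780°

wrap2=176.68_deg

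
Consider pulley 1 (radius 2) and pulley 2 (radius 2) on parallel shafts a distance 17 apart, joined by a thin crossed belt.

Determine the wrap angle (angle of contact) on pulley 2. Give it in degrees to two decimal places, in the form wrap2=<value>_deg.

crossed belt: β = asin((r1+r2)/C) = asin(4/17) = 13.6090°
wrap1 = wrap2 = π + 2β = 207.2179°

wrap2=207.22_deg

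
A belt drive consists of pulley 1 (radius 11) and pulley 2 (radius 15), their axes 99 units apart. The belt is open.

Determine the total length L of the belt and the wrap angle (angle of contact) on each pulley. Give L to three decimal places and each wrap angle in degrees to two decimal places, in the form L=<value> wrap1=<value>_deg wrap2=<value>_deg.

open belt: β = asin((r2−r1)/C) = asin(4/99) = 2.3156°
wrap1 = π − 2β = 175.3688°
wrap2 = π + 2β = 184.6312°
tangent length = C·cosβ = 98.9192
L = r1·wrap1 + r2·wrap2 + 2·C·cosβ = 11·3.0608 + 15·3.2224 + 2·98.9192 = 279.8430

L=279.843 wrap1=175.37_deg wrap2=184.63_deg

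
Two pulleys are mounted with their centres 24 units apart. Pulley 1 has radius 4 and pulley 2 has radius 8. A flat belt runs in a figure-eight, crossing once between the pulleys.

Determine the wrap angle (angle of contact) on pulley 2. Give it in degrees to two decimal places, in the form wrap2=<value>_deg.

wrap2=240.00_deg

crossed belt: β = asin((r1+r2)/C) = asin(12/24) = 30.0000°
wrap1 = wrap2 = π + 2β = 240.0000°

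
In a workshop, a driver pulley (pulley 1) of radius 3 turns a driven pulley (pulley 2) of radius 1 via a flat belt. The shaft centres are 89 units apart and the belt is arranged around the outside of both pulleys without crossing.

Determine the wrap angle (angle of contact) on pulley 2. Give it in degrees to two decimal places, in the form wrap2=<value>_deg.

open belt: β = asin((r2−r1)/C) = asin(-2/89) = -1.2877°
wrap1 = π − 2β = 182.5753°
wrap2 = π + 2β = 177.4247°

wrap2=177.42_deg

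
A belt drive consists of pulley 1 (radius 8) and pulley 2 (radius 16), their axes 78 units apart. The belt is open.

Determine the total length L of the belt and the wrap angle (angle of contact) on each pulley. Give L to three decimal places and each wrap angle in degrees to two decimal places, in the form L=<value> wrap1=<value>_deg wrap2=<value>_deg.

open belt: β = asin((r2−r1)/C) = asin(8/78) = 5.8868°
wrap1 = π − 2β = 168.2263°
wrap2 = π + 2β = 191.7737°
tangent length = C·cosβ = 77.5887
L = r1·wrap1 + r2·wrap2 + 2·C·cosβ = 8·2.9361 + 16·3.3471 + 2·77.5887 = 232.2195

L=232.219 wrap1=168.23_deg wrap2=191.77_deg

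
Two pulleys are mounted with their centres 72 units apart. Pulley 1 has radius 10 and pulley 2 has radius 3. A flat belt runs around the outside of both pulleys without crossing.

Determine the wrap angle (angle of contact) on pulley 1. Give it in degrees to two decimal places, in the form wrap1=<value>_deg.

wrap1=191.16_deg

open belt: β = asin((r2−r1)/C) = asin(-7/72) = -5.5792°
wrap1 = π − 2β = 191.1585°
wrap2 = π + 2β = 168.8415°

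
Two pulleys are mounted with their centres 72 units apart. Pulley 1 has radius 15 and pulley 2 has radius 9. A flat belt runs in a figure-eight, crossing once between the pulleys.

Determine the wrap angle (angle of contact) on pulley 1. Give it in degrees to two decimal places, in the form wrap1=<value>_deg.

wrap1=218.94_deg

crossed belt: β = asin((r1+r2)/C) = asin(24/72) = 19.4712°
wrap1 = wrap2 = π + 2β = 218.9424°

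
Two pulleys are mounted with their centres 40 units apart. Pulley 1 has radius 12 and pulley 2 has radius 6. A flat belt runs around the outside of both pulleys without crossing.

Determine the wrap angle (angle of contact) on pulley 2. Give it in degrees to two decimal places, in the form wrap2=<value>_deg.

open belt: β = asin((r2−r1)/C) = asin(-6/40) = -8.6269°
wrap1 = π − 2β = 197.2539°
wrap2 = π + 2β = 162.7461°

wrap2=162.75_deg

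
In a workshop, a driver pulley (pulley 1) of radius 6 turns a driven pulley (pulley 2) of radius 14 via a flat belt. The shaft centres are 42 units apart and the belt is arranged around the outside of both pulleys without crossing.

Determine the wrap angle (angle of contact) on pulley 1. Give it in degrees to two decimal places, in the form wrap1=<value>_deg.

open belt: β = asin((r2−r1)/C) = asin(8/42) = 10.9806°
wrap1 = π − 2β = 158.0388°
wrap2 = π + 2β = 201.9612°

wrap1=158.04_deg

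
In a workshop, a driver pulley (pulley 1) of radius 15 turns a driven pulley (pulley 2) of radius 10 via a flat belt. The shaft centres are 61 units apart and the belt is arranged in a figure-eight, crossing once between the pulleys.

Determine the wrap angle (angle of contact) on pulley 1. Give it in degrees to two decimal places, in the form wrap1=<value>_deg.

wrap1=228.39_deg

crossed belt: β = asin((r1+r2)/C) = asin(25/61) = 24.1945°
wrap1 = wrap2 = π + 2β = 228.3891°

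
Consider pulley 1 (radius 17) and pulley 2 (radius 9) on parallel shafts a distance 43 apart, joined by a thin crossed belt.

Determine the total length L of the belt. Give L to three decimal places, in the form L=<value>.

crossed belt: β = asin((r1+r2)/C) = asin(26/43) = 37.2037°
wrap1 = wrap2 = π + 2β = 254.4075°
tangent length = C·cosβ = 34.2491
L = (r1+r2)·wrap + 2·C·cosβ = 26·4.4402 + 2·34.2491 = 183.9446

L=183.945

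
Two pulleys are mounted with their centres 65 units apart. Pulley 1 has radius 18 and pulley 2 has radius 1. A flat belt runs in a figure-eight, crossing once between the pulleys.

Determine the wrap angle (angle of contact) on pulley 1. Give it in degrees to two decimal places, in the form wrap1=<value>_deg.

crossed belt: β = asin((r1+r2)/C) = asin(19/65) = 16.9962°
wrap1 = wrap2 = π + 2β = 213.9923°

wrap1=213.99_deg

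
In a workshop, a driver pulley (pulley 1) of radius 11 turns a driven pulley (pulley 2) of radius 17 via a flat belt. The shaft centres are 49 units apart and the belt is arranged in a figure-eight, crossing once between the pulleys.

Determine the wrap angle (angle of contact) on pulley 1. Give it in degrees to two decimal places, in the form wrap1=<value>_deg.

crossed belt: β = asin((r1+r2)/C) = asin(28/49) = 34.8499°
wrap1 = wrap2 = π + 2β = 249.6998°

wrap1=249.70_deg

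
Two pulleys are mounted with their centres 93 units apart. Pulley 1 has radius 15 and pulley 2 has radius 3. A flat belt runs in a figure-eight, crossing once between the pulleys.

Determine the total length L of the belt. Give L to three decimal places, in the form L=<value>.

L=246.044

crossed belt: β = asin((r1+r2)/C) = asin(18/93) = 11.1599°
wrap1 = wrap2 = π + 2β = 202.3199°
tangent length = C·cosβ = 91.2414
L = (r1+r2)·wrap + 2·C·cosβ = 18·3.5311 + 2·91.2414 = 246.0435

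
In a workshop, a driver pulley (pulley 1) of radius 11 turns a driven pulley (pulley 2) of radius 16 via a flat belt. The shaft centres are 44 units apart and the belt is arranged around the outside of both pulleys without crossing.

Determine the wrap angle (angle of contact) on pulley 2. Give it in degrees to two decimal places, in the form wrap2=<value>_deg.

open belt: β = asin((r2−r1)/C) = asin(5/44) = 6.5250°
wrap1 = π − 2β = 166.9500°
wrap2 = π + 2β = 193.0500°

wrap2=193.05_deg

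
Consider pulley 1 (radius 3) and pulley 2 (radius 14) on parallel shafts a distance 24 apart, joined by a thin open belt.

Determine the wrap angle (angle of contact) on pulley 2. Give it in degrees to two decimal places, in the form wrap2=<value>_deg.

open belt: β = asin((r2−r1)/C) = asin(11/24) = 27.2796°
wrap1 = π − 2β = 125.4408°
wrap2 = π + 2β = 234.5592°

wrap2=234.56_deg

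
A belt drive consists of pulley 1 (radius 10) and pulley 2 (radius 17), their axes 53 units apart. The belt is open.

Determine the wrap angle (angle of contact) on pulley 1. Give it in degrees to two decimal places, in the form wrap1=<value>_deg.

wrap1=164.82_deg

open belt: β = asin((r2−r1)/C) = asin(7/53) = 7.5895°
wrap1 = π − 2β = 164.8209°
wrap2 = π + 2β = 195.1791°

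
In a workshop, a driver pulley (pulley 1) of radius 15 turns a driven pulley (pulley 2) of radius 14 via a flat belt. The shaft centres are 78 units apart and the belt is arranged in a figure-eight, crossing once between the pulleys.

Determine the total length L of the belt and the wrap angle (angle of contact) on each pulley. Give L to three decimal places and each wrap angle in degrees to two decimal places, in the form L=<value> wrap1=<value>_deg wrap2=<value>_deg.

L=258.018 wrap1=223.65_deg wrap2=223.65_deg

crossed belt: β = asin((r1+r2)/C) = asin(29/78) = 21.8264°
wrap1 = wrap2 = π + 2β = 223.6527°
tangent length = C·cosβ = 72.4086
L = (r1+r2)·wrap + 2·C·cosβ = 29·3.9035 + 2·72.4086 = 258.0179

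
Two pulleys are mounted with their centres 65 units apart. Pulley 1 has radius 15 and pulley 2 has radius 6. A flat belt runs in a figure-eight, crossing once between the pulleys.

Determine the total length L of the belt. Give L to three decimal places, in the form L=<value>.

crossed belt: β = asin((r1+r2)/C) = asin(21/65) = 18.8491°
wrap1 = wrap2 = π + 2β = 217.6982°
tangent length = C·cosβ = 61.5142
L = (r1+r2)·wrap + 2·C·cosβ = 21·3.7996 + 2·61.5142 = 202.8190

L=202.819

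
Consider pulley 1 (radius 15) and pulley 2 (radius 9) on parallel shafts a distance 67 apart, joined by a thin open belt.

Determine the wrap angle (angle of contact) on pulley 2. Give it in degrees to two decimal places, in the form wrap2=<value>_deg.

open belt: β = asin((r2−r1)/C) = asin(-6/67) = -5.1378°
wrap1 = π − 2β = 190.2757°
wrap2 = π + 2β = 169.7243°

wrap2=169.72_deg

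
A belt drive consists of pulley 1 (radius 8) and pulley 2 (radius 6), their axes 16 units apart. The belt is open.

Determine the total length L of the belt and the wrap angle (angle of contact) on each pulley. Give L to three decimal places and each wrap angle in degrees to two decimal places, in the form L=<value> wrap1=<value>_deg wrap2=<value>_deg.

L=76.233 wrap1=194.36_deg wrap2=165.64_deg

open belt: β = asin((r2−r1)/C) = asin(-2/16) = -7.1808°
wrap1 = π − 2β = 194.3615°
wrap2 = π + 2β = 165.6385°
tangent length = C·cosβ = 15.8745
L = r1·wrap1 + r2·wrap2 + 2·C·cosβ = 8·3.3922 + 6·2.8909 + 2·15.8745 = 76.2326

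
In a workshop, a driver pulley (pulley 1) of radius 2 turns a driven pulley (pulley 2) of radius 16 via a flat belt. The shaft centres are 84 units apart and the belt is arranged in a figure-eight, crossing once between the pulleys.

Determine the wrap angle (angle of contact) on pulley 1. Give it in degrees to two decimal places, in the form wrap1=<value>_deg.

crossed belt: β = asin((r1+r2)/C) = asin(18/84) = 12.3736°
wrap1 = wrap2 = π + 2β = 204.7473°

wrap1=204.75_deg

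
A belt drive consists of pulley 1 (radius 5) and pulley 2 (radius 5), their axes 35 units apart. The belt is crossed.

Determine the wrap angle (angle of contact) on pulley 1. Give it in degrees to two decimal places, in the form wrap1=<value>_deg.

wrap1=213.20_deg

crossed belt: β = asin((r1+r2)/C) = asin(10/35) = 16.6015°
wrap1 = wrap2 = π + 2β = 213.2031°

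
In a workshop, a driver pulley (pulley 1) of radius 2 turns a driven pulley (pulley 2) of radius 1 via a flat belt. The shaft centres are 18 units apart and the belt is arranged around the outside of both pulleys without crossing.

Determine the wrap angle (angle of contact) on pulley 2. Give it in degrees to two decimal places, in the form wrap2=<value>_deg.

open belt: β = asin((r2−r1)/C) = asin(-1/18) = -3.1847°
wrap1 = π − 2β = 186.3695°
wrap2 = π + 2β = 173.6305°

wrap2=173.63_deg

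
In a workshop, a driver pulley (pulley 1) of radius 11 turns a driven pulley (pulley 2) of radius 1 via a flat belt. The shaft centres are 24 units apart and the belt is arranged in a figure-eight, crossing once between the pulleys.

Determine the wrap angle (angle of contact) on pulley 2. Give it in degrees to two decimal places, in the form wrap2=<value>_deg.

wrap2=240.00_deg

crossed belt: β = asin((r1+r2)/C) = asin(12/24) = 30.0000°
wrap1 = wrap2 = π + 2β = 240.0000°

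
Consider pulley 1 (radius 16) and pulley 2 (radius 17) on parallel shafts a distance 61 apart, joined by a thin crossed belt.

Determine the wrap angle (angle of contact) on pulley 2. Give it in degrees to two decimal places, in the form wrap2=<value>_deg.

crossed belt: β = asin((r1+r2)/C) = asin(33/61) = 32.7506°
wrap1 = wrap2 = π + 2β = 245.5012°

wrap2=245.50_deg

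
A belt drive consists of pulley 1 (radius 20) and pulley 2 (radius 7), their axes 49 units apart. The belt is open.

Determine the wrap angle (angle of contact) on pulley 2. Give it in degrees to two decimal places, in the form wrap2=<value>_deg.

open belt: β = asin((r2−r1)/C) = asin(-13/49) = -15.3851°
wrap1 = π − 2β = 210.7703°
wrap2 = π + 2β = 149.2297°

wrap2=149.23_deg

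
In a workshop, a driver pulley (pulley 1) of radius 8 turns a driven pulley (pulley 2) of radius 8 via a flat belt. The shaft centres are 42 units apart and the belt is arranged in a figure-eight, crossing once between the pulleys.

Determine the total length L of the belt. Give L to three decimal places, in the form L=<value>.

crossed belt: β = asin((r1+r2)/C) = asin(16/42) = 22.3927°
wrap1 = wrap2 = π + 2β = 224.7854°
tangent length = C·cosβ = 38.8330
L = (r1+r2)·wrap + 2·C·cosβ = 16·3.9232 + 2·38.8330 = 140.4379

L=140.438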